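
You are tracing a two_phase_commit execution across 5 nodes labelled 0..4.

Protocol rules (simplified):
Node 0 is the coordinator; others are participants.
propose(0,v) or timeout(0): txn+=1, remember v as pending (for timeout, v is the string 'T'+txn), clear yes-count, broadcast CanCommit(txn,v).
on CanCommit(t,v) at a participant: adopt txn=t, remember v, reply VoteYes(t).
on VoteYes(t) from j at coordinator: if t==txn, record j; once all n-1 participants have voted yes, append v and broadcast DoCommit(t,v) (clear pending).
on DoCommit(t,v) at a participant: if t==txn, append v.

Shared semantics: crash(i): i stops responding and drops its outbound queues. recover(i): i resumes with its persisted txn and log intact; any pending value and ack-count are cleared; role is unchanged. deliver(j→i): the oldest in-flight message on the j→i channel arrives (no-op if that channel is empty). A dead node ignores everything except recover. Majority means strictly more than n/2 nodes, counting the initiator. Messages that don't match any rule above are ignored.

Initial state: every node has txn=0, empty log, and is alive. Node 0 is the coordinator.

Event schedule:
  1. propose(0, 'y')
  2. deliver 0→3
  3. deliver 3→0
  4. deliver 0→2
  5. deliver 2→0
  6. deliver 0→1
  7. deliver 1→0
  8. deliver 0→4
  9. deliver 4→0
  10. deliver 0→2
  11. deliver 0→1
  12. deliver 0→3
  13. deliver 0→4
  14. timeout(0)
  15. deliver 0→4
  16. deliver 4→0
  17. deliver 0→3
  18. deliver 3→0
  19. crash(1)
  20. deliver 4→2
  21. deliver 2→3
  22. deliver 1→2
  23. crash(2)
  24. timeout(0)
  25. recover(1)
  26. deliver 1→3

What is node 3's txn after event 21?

after 1 — propose(0,'y'): n0:coor/t1/[-]
after 2 — deliver 0→3: n3:part/t1/[-]
after 3 — deliver 3→0: ·
after 4 — deliver 0→2: n2:part/t1/[-]
after 5 — deliver 2→0: ·
after 6 — deliver 0→1: n1:part/t1/[-]
after 7 — deliver 1→0: ·
after 8 — deliver 0→4: n4:part/t1/[-]
after 9 — deliver 4→0: n0:coor/t1/[y]
after 10 — deliver 0→2: n2:part/t1/[y]
after 11 — deliver 0→1: n1:part/t1/[y]
after 12 — deliver 0→3: n3:part/t1/[y]
after 13 — deliver 0→4: n4:part/t1/[y]
after 14 — timeout(0): n0:coor/t2/[y]
after 15 — deliver 0→4: n4:part/t2/[y]
after 16 — deliver 4→0: ·
after 17 — deliver 0→3: n3:part/t2/[y]
after 18 — deliver 3→0: ·
after 19 — crash(1): n1:✗part/t1/[y]
after 20 — deliver 4→2: ·
after 21 — deliver 2→3: ·

2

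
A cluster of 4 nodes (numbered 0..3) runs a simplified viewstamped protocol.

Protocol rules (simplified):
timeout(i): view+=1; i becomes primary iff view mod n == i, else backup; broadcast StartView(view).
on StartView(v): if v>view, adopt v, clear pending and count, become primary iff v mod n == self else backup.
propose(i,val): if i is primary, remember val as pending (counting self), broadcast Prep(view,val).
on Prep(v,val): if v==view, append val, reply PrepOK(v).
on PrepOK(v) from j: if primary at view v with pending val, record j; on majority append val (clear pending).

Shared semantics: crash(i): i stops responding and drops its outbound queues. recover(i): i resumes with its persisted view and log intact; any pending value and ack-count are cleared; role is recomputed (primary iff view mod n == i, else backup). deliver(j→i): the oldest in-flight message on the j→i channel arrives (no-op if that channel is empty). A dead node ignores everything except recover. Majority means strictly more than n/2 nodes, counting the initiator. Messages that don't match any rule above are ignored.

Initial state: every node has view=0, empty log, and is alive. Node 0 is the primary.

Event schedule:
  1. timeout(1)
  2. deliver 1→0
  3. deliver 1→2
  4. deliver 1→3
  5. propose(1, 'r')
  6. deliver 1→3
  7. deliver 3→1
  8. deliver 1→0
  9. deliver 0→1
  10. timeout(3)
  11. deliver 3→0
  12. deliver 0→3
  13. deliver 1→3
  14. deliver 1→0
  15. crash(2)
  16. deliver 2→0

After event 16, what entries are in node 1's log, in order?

r

[1] timeout(1) → N1(prim v1 [-])
[2] deliver 1→0 → N0(back v1 [-])
[3] deliver 1→2 → N2(back v1 [-])
[4] deliver 1→3 → N3(back v1 [-])
[5] propose(1,'r') → ∅
[6] deliver 1→3 → N3(back v1 [r])
[7] deliver 3→1 → ∅
[8] deliver 1→0 → N0(back v1 [r])
[9] deliver 0→1 → N1(prim v1 [r])
[10] timeout(3) → N3(back v2 [r])
[11] deliver 3→0 → N0(back v2 [r])
[12] deliver 0→3 → ∅
[13] deliver 1→3 → ∅
[14] deliver 1→0 → ∅
[15] crash(2) → N2(✗back v1 [-])
[16] deliver 2→0 → ∅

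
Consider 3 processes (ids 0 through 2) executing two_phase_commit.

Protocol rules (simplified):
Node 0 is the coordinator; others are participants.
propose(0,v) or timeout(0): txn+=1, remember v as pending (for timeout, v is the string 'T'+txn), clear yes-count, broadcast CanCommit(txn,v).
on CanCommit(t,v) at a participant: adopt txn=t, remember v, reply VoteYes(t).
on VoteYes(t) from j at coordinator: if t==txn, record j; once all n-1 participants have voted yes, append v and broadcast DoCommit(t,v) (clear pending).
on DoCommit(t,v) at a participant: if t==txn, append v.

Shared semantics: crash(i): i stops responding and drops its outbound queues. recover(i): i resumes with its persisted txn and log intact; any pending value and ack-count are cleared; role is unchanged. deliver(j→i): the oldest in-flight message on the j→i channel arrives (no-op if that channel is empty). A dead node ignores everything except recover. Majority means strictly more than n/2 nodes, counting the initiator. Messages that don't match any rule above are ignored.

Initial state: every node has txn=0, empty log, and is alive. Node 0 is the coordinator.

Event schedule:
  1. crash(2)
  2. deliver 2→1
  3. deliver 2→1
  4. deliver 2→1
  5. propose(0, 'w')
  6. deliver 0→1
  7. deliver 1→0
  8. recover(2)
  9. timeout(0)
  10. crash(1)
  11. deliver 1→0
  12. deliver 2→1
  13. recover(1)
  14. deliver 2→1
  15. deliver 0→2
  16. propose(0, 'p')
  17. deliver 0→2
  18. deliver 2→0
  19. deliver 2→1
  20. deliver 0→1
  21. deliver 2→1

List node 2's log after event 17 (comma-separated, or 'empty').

e1 crash(2): 2[✗part,t=0,-]
e2 deliver 2→1: ·
e3 deliver 2→1: ·
e4 deliver 2→1: ·
e5 propose(0,'w'): 0[coor,t=1,-]
e6 deliver 0→1: 1[part,t=1,-]
e7 deliver 1→0: ·
e8 recover(2): 2[part,t=0,-]
e9 timeout(0): 0[coor,t=2,-]
e10 crash(1): 1[✗part,t=1,-]
e11 deliver 1→0: ·
e12 deliver 2→1: ·
e13 recover(1): 1[part,t=1,-]
e14 deliver 2→1: ·
e15 deliver 0→2: 2[part,t=1,-]
e16 propose(0,'p'): 0[coor,t=3,-]
e17 deliver 0→2: 2[part,t=2,-]

empty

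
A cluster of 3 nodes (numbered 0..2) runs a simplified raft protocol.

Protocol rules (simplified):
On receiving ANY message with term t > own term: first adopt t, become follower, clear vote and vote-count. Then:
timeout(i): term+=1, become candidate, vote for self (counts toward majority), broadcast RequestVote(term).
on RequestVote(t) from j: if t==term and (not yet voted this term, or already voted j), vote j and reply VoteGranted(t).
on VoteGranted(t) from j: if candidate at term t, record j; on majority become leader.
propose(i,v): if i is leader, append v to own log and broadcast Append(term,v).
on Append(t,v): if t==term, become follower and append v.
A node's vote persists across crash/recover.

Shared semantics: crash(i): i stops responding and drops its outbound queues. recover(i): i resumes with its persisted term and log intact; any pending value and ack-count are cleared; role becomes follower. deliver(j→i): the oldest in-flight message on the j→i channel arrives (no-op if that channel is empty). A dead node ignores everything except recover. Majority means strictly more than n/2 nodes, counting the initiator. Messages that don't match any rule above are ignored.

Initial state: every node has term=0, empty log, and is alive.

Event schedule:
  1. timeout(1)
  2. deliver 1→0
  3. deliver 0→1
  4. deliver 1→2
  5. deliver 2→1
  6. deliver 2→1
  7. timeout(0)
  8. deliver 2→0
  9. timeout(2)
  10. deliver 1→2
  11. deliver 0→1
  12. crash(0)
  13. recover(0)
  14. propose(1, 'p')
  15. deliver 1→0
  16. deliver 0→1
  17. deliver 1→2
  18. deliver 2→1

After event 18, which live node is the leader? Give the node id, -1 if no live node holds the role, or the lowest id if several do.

e1 timeout(1): 1[cand,t=1,-]
e2 deliver 1→0: 0[foll,t=1,-]
e3 deliver 0→1: 1[lead,t=1,-]
e4 deliver 1→2: 2[foll,t=1,-]
e5 deliver 2→1: ·
e6 deliver 2→1: ·
e7 timeout(0): 0[cand,t=2,-]
e8 deliver 2→0: ·
e9 timeout(2): 2[cand,t=2,-]
e10 deliver 1→2: ·
e11 deliver 0→1: 1[foll,t=2,-]
e12 crash(0): 0[✗cand,t=2,-]
e13 recover(0): 0[foll,t=2,-]
e14 propose(1,'p'): ·
e15 deliver 1→0: ·
e16 deliver 0→1: ·
e17 deliver 1→2: ·
e18 deliver 2→1: ·

-1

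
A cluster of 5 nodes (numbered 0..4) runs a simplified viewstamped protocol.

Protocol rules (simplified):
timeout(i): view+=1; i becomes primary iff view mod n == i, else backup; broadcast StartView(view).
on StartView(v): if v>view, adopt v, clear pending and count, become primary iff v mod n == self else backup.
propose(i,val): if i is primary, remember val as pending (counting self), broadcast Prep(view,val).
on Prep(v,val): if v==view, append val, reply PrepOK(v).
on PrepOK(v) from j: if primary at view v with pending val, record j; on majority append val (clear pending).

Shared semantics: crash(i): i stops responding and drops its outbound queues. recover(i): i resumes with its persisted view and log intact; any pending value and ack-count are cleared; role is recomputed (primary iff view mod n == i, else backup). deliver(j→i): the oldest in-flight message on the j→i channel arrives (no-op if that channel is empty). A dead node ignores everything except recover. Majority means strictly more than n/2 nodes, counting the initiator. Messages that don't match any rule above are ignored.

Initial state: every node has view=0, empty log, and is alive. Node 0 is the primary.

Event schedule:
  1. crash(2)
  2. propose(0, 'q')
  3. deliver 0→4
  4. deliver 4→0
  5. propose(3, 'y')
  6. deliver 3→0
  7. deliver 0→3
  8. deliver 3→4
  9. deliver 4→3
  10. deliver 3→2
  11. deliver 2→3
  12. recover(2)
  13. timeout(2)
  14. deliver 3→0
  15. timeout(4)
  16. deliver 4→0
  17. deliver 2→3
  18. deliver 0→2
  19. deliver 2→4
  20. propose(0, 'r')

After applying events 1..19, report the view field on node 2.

1

step 1 crash(2): 2={✗back,v=0,log=-}
step 2 propose(0,'q'): —
step 3 deliver 0→4: 4={back,v=0,log=q}
step 4 deliver 4→0: —
step 5 propose(3,'y'): —
step 6 deliver 3→0: —
step 7 deliver 0→3: 3={back,v=0,log=q}
step 8 deliver 3→4: —
step 9 deliver 4→3: —
step 10 deliver 3→2: —
step 11 deliver 2→3: —
step 12 recover(2): 2={back,v=0,log=-}
step 13 timeout(2): 2={back,v=1,log=-}
step 14 deliver 3→0: 0={prim,v=0,log=q}
step 15 timeout(4): 4={back,v=1,log=q}
step 16 deliver 4→0: 0={back,v=1,log=q}
step 17 deliver 2→3: 3={back,v=1,log=q}
step 18 deliver 0→2: —
step 19 deliver 2→4: —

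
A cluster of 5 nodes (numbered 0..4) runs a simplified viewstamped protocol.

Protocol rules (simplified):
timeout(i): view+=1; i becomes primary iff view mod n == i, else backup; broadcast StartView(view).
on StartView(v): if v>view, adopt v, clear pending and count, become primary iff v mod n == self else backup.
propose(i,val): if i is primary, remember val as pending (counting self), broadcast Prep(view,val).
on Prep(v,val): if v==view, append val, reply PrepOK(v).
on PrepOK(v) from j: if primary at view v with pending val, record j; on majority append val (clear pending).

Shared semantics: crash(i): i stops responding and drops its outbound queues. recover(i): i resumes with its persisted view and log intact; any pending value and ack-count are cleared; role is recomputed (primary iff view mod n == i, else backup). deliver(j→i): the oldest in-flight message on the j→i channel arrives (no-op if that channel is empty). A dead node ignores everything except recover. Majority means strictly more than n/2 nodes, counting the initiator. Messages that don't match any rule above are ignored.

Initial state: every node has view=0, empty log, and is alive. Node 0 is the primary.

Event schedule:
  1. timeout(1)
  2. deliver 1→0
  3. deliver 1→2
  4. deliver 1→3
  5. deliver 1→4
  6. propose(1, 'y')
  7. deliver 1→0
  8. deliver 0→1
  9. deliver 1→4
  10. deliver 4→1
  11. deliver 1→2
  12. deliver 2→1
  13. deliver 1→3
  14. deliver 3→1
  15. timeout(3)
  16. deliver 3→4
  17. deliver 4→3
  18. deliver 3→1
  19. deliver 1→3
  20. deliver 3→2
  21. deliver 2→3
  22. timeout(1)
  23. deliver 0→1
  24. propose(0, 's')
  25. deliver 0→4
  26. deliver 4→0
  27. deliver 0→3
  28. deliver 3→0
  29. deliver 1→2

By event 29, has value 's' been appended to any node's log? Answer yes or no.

no

[1] timeout(1) → N1(prim v1 [-])
[2] deliver 1→0 → N0(back v1 [-])
[3] deliver 1→2 → N2(back v1 [-])
[4] deliver 1→3 → N3(back v1 [-])
[5] deliver 1→4 → N4(back v1 [-])
[6] propose(1,'y') → ∅
[7] deliver 1→0 → N0(back v1 [y])
[8] deliver 0→1 → ∅
[9] deliver 1→4 → N4(back v1 [y])
[10] deliver 4→1 → N1(prim v1 [y])
[11] deliver 1→2 → N2(back v1 [y])
[12] deliver 2→1 → ∅
[13] deliver 1→3 → N3(back v1 [y])
[14] deliver 3→1 → ∅
[15] timeout(3) → N3(back v2 [y])
[16] deliver 3→4 → N4(back v2 [y])
[17] deliver 4→3 → ∅
[18] deliver 3→1 → N1(back v2 [y])
[19] deliver 1→3 → ∅
[20] deliver 3→2 → N2(prim v2 [y])
[21] deliver 2→3 → ∅
[22] timeout(1) → N1(back v3 [y])
[23] deliver 0→1 → ∅
[24] propose(0,'s') → ∅
[25] deliver 0→4 → ∅
[26] deliver 4→0 → ∅
[27] deliver 0→3 → ∅
[28] deliver 3→0 → N0(back v2 [y])
[29] deliver 1→2 → N2(back v3 [y])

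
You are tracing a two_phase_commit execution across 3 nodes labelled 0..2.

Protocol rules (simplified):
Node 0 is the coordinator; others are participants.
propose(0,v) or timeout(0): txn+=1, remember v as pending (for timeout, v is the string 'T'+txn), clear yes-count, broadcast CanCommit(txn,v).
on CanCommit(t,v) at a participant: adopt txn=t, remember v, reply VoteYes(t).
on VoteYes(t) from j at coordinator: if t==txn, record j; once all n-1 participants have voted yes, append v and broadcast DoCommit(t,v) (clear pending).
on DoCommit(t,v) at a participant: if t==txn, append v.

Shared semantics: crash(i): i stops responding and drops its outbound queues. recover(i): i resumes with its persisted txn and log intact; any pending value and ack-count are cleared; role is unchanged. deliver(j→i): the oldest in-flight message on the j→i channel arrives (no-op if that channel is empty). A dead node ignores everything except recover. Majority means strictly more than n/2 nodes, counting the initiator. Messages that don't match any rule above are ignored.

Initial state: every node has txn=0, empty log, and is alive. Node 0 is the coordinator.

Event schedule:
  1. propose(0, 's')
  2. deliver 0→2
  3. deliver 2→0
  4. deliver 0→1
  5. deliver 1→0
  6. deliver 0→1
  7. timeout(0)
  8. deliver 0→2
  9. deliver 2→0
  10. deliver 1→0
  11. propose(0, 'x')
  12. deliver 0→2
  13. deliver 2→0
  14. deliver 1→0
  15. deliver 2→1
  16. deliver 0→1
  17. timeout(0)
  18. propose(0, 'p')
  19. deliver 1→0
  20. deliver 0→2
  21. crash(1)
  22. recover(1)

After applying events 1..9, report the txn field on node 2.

1

1. propose(0,'s'):  <0:coor t1 ->
2. deliver 0→2:  <2:part t1 ->
3. deliver 2→0:  nop
4. deliver 0→1:  <1:part t1 ->
5. deliver 1→0:  <0:coor t1 s>
6. deliver 0→1:  <1:part t1 s>
7. timeout(0):  <0:coor t2 s>
8. deliver 0→2:  <2:part t1 s>
9. deliver 2→0:  nop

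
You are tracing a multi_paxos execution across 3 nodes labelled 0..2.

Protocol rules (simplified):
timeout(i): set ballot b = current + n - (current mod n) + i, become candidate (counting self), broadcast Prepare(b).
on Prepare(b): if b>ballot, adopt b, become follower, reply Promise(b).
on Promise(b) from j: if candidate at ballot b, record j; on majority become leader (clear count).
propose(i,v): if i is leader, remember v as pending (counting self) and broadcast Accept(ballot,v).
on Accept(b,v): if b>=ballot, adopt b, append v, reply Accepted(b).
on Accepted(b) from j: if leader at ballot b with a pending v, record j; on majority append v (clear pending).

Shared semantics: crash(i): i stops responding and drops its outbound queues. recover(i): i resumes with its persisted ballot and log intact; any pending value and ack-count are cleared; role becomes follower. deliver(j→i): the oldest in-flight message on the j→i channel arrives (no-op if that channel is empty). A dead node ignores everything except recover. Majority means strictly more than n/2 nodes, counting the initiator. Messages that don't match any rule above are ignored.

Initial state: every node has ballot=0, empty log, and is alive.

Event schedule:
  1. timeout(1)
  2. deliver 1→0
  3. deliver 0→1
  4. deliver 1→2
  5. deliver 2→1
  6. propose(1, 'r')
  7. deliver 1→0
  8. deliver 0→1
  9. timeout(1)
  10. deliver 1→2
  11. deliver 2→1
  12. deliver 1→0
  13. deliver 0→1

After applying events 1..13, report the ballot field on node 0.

step 1 timeout(1): 1={cand,b=4,log=-}
step 2 deliver 1→0: 0={foll,b=4,log=-}
step 3 deliver 0→1: 1={lead,b=4,log=-}
step 4 deliver 1→2: 2={foll,b=4,log=-}
step 5 deliver 2→1: —
step 6 propose(1,'r'): —
step 7 deliver 1→0: 0={foll,b=4,log=r}
step 8 deliver 0→1: 1={lead,b=4,log=r}
step 9 timeout(1): 1={cand,b=7,log=r}
step 10 deliver 1→2: 2={foll,b=4,log=r}
step 11 deliver 2→1: —
step 12 deliver 1→0: 0={foll,b=7,log=r}
step 13 deliver 0→1: 1={lead,b=7,log=r}

7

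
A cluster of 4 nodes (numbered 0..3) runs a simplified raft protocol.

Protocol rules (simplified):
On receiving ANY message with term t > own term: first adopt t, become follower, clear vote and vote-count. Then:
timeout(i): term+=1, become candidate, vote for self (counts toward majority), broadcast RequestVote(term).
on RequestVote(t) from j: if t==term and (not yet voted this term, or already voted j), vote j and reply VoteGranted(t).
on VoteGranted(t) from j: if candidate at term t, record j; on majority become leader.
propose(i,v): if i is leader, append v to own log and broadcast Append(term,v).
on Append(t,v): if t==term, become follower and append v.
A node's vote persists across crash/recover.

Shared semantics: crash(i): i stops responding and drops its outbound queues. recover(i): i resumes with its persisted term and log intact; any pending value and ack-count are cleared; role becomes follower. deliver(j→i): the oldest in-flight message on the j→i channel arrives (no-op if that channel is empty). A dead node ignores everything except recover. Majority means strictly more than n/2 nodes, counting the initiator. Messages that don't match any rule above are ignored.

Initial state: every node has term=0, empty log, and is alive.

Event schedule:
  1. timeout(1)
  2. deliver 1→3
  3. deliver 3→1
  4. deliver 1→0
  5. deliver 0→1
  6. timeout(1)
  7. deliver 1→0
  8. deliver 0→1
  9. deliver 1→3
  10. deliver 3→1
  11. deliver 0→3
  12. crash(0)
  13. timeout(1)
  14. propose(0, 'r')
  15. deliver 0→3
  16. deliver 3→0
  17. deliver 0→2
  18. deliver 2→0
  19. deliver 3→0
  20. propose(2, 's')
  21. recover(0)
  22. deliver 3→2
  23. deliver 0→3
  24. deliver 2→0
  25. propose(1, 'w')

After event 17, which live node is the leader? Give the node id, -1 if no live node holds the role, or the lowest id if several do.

[1] timeout(1) → N1(cand t1 [-])
[2] deliver 1→3 → N3(foll t1 [-])
[3] deliver 3→1 → ∅
[4] deliver 1→0 → N0(foll t1 [-])
[5] deliver 0→1 → N1(lead t1 [-])
[6] timeout(1) → N1(cand t2 [-])
[7] deliver 1→0 → N0(foll t2 [-])
[8] deliver 0→1 → ∅
[9] deliver 1→3 → N3(foll t2 [-])
[10] deliver 3→1 → N1(lead t2 [-])
[11] deliver 0→3 → ∅
[12] crash(0) → N0(✗foll t2 [-])
[13] timeout(1) → N1(cand t3 [-])
[14] propose(0,'r') → ∅
[15] deliver 0→3 → ∅
[16] deliver 3→0 → ∅
[17] deliver 0→2 → ∅

-1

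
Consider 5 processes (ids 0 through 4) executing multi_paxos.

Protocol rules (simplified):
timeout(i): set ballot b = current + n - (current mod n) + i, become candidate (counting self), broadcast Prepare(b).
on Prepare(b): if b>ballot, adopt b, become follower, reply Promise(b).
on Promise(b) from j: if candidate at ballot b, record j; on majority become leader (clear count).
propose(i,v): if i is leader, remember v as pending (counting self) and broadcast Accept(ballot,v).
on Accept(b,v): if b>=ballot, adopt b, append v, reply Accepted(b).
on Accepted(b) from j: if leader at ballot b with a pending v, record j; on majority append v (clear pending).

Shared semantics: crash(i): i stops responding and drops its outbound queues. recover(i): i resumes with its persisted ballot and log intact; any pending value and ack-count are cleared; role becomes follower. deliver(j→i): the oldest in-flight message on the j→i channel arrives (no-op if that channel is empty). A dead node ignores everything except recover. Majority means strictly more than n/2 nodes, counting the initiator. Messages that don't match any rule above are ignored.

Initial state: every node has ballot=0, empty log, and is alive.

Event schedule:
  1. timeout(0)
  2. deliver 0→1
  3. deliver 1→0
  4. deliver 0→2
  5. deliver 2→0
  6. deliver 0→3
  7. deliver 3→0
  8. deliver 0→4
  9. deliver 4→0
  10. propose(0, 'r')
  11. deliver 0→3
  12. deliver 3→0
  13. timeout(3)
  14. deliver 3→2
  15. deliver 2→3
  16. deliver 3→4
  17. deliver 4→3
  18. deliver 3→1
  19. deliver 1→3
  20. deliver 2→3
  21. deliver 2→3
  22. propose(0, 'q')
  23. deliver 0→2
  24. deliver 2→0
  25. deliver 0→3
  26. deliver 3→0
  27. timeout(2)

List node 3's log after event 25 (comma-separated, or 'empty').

step 1 timeout(0): 0={cand,b=5,log=-}
step 2 deliver 0→1: 1={foll,b=5,log=-}
step 3 deliver 1→0: —
step 4 deliver 0→2: 2={foll,b=5,log=-}
step 5 deliver 2→0: 0={lead,b=5,log=-}
step 6 deliver 0→3: 3={foll,b=5,log=-}
step 7 deliver 3→0: —
step 8 deliver 0→4: 4={foll,b=5,log=-}
step 9 deliver 4→0: —
step 10 propose(0,'r'): —
step 11 deliver 0→3: 3={foll,b=5,log=r}
step 12 deliver 3→0: —
step 13 timeout(3): 3={cand,b=13,log=r}
step 14 deliver 3→2: 2={foll,b=13,log=-}
step 15 deliver 2→3: —
step 16 deliver 3→4: 4={foll,b=13,log=-}
step 17 deliver 4→3: 3={lead,b=13,log=r}
step 18 deliver 3→1: 1={foll,b=13,log=-}
step 19 deliver 1→3: —
step 20 deliver 2→3: —
step 21 deliver 2→3: —
step 22 propose(0,'q'): —
step 23 deliver 0→2: —
step 24 deliver 2→0: —
step 25 deliver 0→3: —

r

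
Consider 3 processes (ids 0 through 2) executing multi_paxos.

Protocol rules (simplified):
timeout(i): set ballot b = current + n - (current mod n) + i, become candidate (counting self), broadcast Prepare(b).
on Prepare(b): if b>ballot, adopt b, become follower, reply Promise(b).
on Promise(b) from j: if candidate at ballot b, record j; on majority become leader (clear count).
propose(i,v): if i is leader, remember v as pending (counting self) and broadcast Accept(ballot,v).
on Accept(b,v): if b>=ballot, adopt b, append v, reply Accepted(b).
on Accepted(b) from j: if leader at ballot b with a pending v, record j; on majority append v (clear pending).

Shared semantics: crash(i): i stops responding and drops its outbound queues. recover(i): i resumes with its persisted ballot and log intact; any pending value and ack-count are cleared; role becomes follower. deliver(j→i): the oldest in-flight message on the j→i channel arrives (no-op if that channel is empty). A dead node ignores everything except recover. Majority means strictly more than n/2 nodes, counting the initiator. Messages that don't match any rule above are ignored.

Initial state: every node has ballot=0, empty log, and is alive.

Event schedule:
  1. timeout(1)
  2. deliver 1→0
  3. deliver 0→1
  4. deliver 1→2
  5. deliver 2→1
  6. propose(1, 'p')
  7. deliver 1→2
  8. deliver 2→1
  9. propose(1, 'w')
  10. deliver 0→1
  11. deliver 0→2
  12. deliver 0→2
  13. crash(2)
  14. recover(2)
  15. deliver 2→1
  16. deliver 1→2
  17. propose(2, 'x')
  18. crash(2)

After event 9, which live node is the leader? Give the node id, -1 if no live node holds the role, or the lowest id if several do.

step 1 timeout(1): 1={cand,b=4,log=-}
step 2 deliver 1→0: 0={foll,b=4,log=-}
step 3 deliver 0→1: 1={lead,b=4,log=-}
step 4 deliver 1→2: 2={foll,b=4,log=-}
step 5 deliver 2→1: —
step 6 propose(1,'p'): —
step 7 deliver 1→2: 2={foll,b=4,log=p}
step 8 deliver 2→1: 1={lead,b=4,log=p}
step 9 propose(1,'w'): —

1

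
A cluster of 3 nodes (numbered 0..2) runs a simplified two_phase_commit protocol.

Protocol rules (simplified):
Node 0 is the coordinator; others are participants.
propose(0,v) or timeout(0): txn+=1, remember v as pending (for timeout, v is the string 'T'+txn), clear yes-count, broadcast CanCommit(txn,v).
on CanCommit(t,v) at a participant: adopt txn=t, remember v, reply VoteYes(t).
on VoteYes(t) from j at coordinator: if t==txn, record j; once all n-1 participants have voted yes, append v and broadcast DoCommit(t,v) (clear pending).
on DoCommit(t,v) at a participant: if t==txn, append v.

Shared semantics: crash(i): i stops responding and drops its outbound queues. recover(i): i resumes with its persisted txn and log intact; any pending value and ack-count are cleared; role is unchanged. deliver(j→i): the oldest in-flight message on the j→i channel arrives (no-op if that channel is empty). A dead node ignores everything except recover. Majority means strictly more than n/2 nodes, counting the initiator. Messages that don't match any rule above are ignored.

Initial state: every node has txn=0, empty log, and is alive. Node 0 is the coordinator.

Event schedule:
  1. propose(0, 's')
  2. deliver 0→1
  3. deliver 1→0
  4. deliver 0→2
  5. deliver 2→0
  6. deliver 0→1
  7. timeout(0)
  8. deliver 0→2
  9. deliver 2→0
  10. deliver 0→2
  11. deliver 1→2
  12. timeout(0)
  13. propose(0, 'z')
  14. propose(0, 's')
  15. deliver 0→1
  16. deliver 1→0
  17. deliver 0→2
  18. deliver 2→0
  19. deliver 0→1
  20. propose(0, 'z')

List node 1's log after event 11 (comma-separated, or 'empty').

s

step 1 propose(0,'s'): 0={coor,t=1,log=-}
step 2 deliver 0→1: 1={part,t=1,log=-}
step 3 deliver 1→0: —
step 4 deliver 0→2: 2={part,t=1,log=-}
step 5 deliver 2→0: 0={coor,t=1,log=s}
step 6 deliver 0→1: 1={part,t=1,log=s}
step 7 timeout(0): 0={coor,t=2,log=s}
step 8 deliver 0→2: 2={part,t=1,log=s}
step 9 deliver 2→0: —
step 10 deliver 0→2: 2={part,t=2,log=s}
step 11 deliver 1→2: —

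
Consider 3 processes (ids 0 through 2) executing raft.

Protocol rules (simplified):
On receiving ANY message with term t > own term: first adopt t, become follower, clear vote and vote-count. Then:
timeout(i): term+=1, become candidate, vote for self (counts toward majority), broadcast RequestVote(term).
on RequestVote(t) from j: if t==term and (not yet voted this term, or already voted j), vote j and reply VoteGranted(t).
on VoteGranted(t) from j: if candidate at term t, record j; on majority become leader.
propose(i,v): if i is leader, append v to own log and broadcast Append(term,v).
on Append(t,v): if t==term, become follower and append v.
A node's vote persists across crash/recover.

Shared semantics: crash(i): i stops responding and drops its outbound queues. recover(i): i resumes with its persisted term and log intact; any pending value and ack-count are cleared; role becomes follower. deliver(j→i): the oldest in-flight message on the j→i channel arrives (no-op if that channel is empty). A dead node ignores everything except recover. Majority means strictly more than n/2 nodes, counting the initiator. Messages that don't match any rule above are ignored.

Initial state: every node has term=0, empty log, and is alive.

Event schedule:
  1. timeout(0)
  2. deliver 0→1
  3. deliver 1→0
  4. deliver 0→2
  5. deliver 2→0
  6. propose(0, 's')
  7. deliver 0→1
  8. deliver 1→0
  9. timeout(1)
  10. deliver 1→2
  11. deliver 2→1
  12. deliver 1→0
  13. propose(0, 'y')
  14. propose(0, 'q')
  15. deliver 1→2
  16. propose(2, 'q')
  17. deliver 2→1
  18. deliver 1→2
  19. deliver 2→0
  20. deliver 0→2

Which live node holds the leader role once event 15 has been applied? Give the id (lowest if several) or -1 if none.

1

1. timeout(0):  <0:cand t1 ->
2. deliver 0→1:  <1:foll t1 ->
3. deliver 1→0:  <0:lead t1 ->
4. deliver 0→2:  <2:foll t1 ->
5. deliver 2→0:  nop
6. propose(0,'s'):  <0:lead t1 s>
7. deliver 0→1:  <1:foll t1 s>
8. deliver 1→0:  nop
9. timeout(1):  <1:cand t2 s>
10. deliver 1→2:  <2:foll t2 ->
11. deliver 2→1:  <1:lead t2 s>
12. deliver 1→0:  <0:foll t2 s>
13. propose(0,'y'):  nop
14. propose(0,'q'):  nop
15. deliver 1→2:  nop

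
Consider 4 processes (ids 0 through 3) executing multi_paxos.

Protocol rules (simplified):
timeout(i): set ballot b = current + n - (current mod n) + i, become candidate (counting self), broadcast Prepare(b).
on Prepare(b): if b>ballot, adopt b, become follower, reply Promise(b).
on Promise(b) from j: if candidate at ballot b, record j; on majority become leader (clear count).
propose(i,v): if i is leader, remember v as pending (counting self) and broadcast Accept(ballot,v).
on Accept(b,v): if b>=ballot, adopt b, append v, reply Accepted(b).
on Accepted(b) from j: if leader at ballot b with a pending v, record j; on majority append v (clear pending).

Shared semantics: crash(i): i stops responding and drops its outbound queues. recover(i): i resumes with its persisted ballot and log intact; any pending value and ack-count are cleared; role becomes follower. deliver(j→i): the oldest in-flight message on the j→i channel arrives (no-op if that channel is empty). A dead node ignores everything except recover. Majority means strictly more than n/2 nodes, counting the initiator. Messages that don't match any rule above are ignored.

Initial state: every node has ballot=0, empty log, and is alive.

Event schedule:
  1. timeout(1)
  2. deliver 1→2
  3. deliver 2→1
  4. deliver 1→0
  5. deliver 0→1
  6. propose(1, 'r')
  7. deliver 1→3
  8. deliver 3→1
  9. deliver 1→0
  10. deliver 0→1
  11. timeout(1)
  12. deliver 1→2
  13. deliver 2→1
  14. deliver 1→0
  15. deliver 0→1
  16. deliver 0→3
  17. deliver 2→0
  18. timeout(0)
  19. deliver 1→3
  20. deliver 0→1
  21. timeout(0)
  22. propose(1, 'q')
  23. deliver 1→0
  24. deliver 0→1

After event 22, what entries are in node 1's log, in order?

after 1 — timeout(1): n1:cand/b5/[-]
after 2 — deliver 1→2: n2:foll/b5/[-]
after 3 — deliver 2→1: ·
after 4 — deliver 1→0: n0:foll/b5/[-]
after 5 — deliver 0→1: n1:lead/b5/[-]
after 6 — propose(1,'r'): ·
after 7 — deliver 1→3: n3:foll/b5/[-]
after 8 — deliver 3→1: ·
after 9 — deliver 1→0: n0:foll/b5/[r]
after 10 — deliver 0→1: ·
after 11 — timeout(1): n1:cand/b9/[-]
after 12 — deliver 1→2: n2:foll/b5/[r]
after 13 — deliver 2→1: ·
after 14 — deliver 1→0: n0:foll/b9/[r]
after 15 — deliver 0→1: ·
after 16 — deliver 0→3: ·
after 17 — deliver 2→0: ·
after 18 — timeout(0): n0:cand/b12/[r]
after 19 — deliver 1→3: n3:foll/b5/[r]
after 20 — deliver 0→1: n1:foll/b12/[-]
after 21 — timeout(0): n0:cand/b16/[r]
after 22 — propose(1,'q'): ·

empty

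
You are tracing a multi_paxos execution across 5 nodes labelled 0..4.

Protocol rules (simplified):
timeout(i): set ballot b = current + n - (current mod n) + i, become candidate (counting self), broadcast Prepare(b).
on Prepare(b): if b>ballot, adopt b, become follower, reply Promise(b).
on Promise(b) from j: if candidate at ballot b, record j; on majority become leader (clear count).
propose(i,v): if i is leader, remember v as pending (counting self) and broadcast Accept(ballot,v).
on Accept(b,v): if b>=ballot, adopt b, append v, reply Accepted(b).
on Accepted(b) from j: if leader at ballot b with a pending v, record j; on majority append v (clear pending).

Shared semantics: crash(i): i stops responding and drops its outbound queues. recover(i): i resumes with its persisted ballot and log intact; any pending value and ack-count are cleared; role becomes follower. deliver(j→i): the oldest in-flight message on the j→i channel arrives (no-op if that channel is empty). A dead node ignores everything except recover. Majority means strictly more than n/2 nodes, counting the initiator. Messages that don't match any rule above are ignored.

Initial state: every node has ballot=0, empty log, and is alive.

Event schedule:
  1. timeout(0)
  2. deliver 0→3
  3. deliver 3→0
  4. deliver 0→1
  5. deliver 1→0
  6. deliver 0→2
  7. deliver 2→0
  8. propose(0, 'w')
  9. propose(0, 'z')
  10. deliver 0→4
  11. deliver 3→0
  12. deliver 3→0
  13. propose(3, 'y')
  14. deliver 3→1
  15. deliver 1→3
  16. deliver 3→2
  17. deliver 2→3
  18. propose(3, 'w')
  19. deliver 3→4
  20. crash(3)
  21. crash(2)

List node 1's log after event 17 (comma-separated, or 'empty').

after 1 — timeout(0): n0:cand/b5/[-]
after 2 — deliver 0→3: n3:foll/b5/[-]
after 3 — deliver 3→0: ·
after 4 — deliver 0→1: n1:foll/b5/[-]
after 5 — deliver 1→0: n0:lead/b5/[-]
after 6 — deliver 0→2: n2:foll/b5/[-]
after 7 — deliver 2→0: ·
after 8 — propose(0,'w'): ·
after 9 — propose(0,'z'): ·
after 10 — deliver 0→4: n4:foll/b5/[-]
after 11 — deliver 3→0: ·
after 12 — deliver 3→0: ·
after 13 — propose(3,'y'): ·
after 14 — deliver 3→1: ·
after 15 — deliver 1→3: ·
after 16 — deliver 3→2: ·
after 17 — deliver 2→3: ·

empty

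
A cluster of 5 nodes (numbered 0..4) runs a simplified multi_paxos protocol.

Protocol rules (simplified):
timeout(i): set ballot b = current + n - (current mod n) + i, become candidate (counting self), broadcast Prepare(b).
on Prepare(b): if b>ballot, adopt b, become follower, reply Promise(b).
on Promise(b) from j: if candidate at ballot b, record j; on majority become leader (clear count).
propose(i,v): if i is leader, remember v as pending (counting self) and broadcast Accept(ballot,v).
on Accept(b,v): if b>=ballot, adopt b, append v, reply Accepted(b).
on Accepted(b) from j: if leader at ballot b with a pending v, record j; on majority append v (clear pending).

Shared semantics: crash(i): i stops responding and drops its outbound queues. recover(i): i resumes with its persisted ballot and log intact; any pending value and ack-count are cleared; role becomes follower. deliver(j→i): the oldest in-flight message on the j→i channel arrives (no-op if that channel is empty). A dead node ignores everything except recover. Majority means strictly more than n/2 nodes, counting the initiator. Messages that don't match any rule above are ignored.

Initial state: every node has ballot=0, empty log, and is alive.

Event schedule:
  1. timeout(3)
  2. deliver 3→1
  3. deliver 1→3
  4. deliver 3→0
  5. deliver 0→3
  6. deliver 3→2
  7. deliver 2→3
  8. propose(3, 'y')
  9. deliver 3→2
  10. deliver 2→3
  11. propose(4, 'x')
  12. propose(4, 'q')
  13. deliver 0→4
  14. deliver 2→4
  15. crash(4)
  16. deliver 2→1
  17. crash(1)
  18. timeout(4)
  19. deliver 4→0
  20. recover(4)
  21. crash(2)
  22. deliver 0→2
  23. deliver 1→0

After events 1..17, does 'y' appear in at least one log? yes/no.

e1 timeout(3): 3[cand,b=8,-]
e2 deliver 3→1: 1[foll,b=8,-]
e3 deliver 1→3: ·
e4 deliver 3→0: 0[foll,b=8,-]
e5 deliver 0→3: 3[lead,b=8,-]
e6 deliver 3→2: 2[foll,b=8,-]
e7 deliver 2→3: ·
e8 propose(3,'y'): ·
e9 deliver 3→2: 2[foll,b=8,y]
e10 deliver 2→3: ·
e11 propose(4,'x'): ·
e12 propose(4,'q'): ·
e13 deliver 0→4: ·
e14 deliver 2→4: ·
e15 crash(4): 4[✗foll,b=0,-]
e16 deliver 2→1: ·
e17 crash(1): 1[✗foll,b=8,-]

yes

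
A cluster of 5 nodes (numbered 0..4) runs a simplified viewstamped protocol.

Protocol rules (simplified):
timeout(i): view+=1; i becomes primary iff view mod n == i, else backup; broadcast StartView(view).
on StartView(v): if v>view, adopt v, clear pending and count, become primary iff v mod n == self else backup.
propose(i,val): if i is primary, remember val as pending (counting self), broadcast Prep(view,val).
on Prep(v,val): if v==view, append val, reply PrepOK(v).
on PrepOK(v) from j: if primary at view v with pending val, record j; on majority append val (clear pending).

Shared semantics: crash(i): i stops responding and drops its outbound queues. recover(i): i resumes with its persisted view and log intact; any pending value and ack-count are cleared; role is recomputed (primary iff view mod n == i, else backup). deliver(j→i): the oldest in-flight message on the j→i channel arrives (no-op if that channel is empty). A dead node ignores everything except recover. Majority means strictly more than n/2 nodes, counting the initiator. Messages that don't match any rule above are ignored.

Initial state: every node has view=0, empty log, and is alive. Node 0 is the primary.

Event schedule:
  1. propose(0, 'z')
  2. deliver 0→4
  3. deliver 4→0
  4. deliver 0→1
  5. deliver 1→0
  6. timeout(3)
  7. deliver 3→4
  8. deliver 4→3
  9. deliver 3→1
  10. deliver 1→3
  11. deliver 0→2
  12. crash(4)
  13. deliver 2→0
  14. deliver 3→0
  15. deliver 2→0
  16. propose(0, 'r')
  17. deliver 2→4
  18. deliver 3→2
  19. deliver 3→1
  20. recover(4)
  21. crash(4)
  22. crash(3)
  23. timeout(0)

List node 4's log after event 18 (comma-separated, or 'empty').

after 1 — propose(0,'z'): ·
after 2 — deliver 0→4: n4:back/v0/[z]
after 3 — deliver 4→0: ·
after 4 — deliver 0→1: n1:back/v0/[z]
after 5 — deliver 1→0: n0:prim/v0/[z]
after 6 — timeout(3): n3:back/v1/[-]
after 7 — deliver 3→4: n4:back/v1/[z]
after 8 — deliver 4→3: ·
after 9 — deliver 3→1: n1:prim/v1/[z]
after 10 — deliver 1→3: ·
after 11 — deliver 0→2: n2:back/v0/[z]
after 12 — crash(4): n4:✗back/v1/[z]
after 13 — deliver 2→0: ·
after 14 — deliver 3→0: n0:back/v1/[z]
after 15 — deliver 2→0: ·
after 16 — propose(0,'r'): ·
after 17 — deliver 2→4: ·
after 18 — deliver 3→2: n2:back/v1/[z]

z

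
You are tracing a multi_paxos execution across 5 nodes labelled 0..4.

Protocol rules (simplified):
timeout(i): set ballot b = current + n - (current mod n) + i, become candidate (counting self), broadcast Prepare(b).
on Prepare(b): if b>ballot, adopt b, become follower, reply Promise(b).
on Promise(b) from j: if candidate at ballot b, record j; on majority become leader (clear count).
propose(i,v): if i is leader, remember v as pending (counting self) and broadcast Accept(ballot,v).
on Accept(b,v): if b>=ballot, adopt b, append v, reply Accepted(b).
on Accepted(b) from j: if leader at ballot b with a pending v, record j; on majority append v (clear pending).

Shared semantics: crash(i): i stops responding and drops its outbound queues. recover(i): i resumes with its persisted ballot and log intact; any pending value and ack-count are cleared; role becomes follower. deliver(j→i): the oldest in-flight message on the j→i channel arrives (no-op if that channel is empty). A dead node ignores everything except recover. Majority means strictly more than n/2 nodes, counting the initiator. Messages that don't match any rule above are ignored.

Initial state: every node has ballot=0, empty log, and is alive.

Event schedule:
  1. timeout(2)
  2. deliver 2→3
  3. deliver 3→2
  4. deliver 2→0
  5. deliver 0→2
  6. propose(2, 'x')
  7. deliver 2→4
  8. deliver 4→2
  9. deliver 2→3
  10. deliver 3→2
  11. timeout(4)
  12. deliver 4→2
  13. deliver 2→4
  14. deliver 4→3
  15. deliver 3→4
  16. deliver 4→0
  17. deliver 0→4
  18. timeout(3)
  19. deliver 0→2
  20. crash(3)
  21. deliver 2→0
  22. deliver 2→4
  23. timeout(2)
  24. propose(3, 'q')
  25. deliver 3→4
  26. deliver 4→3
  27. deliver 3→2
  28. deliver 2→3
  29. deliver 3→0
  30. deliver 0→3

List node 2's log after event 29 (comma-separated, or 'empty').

empty

step 1 timeout(2): 2={cand,b=7,log=-}
step 2 deliver 2→3: 3={foll,b=7,log=-}
step 3 deliver 3→2: —
step 4 deliver 2→0: 0={foll,b=7,log=-}
step 5 deliver 0→2: 2={lead,b=7,log=-}
step 6 propose(2,'x'): —
step 7 deliver 2→4: 4={foll,b=7,log=-}
step 8 deliver 4→2: —
step 9 deliver 2→3: 3={foll,b=7,log=x}
step 10 deliver 3→2: —
step 11 timeout(4): 4={cand,b=14,log=-}
step 12 deliver 4→2: 2={foll,b=14,log=-}
step 13 deliver 2→4: —
step 14 deliver 4→3: 3={foll,b=14,log=x}
step 15 deliver 3→4: —
step 16 deliver 4→0: 0={foll,b=14,log=-}
step 17 deliver 0→4: 4={lead,b=14,log=-}
step 18 timeout(3): 3={cand,b=18,log=x}
step 19 deliver 0→2: —
step 20 crash(3): 3={✗cand,b=18,log=x}
step 21 deliver 2→0: —
step 22 deliver 2→4: —
step 23 timeout(2): 2={cand,b=17,log=-}
step 24 propose(3,'q'): —
step 25 deliver 3→4: —
step 26 deliver 4→3: —
step 27 deliver 3→2: —
step 28 deliver 2→3: —
step 29 deliver 3→0: —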